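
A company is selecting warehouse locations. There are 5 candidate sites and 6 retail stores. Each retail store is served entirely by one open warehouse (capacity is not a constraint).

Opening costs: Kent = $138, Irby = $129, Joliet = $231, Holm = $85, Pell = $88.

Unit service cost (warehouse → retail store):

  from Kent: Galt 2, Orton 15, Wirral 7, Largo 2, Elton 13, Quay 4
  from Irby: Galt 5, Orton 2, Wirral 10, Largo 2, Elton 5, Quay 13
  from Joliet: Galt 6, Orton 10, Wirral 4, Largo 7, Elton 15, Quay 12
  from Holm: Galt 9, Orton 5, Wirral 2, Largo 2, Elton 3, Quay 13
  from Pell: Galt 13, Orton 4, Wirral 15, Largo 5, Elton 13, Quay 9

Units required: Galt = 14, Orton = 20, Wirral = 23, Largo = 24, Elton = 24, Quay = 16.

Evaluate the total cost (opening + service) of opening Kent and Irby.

Each retail store is assigned to its cheapest site among the open ones.
{Kent, Irby}: Galt→Kent 2·14=28, Orton→Irby 2·20=40, Wirral→Kent 7·23=161, Largo→Kent 2·24=48, Elton→Irby 5·24=120, Quay→Kent 4·16=64. Service 461; fixed 267; total 728.

Total cost: 728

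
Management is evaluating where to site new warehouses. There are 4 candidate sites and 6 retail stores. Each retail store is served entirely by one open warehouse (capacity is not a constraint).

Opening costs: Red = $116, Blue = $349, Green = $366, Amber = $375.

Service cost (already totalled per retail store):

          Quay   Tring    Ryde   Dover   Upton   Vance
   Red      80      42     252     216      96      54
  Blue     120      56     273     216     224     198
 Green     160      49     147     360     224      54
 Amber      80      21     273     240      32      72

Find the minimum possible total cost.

For any fixed open set, each retail store goes to its cheapest open site; total = fixed + service.
{Red}: Quay→Red 80, Tring→Red 42, Ryde→Red 252, Dover→Red 216, Upton→Red 96, Vance→Red 54. Service 740; fixed 116; total 856.
{Amber}: Quay→Amber 80, Tring→Amber 21, Ryde→Amber 273, Dover→Amber 240, Upton→Amber 32, Vance→Amber 72. Service 718; fixed 375; total 1093.
{Red, Green}: Quay→Red 80, Tring→Red 42, Ryde→Green 147, Dover→Red 216, Upton→Red 96, Vance→Red 54. Service 635; fixed 482; total 1117.
{Red, Blue, Green, Amber}: service 550 + fixed 1206 = 1756
No other subset beats 856.

Minimum total cost: 856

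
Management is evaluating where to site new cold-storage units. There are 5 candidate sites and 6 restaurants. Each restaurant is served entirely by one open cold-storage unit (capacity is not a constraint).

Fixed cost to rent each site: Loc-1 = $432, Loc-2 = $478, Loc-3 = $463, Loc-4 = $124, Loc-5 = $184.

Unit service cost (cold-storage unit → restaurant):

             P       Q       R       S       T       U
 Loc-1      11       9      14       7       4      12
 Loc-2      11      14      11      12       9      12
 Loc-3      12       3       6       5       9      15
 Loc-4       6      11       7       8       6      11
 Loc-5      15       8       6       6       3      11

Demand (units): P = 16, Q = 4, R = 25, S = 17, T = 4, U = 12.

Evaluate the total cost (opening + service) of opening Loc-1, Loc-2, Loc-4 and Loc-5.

Total cost: 1742

Each restaurant is assigned to its cheapest site among the open ones.
{Loc-1, Loc-2, Loc-4, Loc-5}: P→Loc-4 6·16=96, Q→Loc-5 8·4=32, R→Loc-5 6·25=150, S→Loc-5 6·17=102, T→Loc-5 3·4=12, U→Loc-4 11·12=132. Service 524; fixed 1218; total 1742.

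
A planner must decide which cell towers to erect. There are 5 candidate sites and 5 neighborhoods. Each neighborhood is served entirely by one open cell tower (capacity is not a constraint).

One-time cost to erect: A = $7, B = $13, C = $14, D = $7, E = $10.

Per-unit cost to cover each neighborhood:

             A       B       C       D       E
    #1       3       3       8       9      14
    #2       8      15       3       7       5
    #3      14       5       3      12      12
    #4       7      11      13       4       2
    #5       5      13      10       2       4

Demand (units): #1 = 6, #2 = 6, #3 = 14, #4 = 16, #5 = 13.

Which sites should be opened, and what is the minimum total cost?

Open A, C, D and E; minimum total cost 174.

For any fixed open set, each neighborhood goes to its cheapest open site; total = fixed + service.
{A, C, D, E}: #1→A 3·6=18, #2→C 3·6=18, #3→C 3·14=42, #4→E 2·16=32, #5→D 2·13=26. Service 136; fixed 38; total 174.
{B, C, D, E}: service 136 + fixed 44 = 180
{A, B, C, D, E}: service 136 + fixed 51 = 187
{A}: #1→A 3·6=18, #2→A 8·6=48, #3→A 14·14=196, #4→A 7·16=112, #5→A 5·13=65. Service 439; fixed 7; total 446.
No other subset beats 174.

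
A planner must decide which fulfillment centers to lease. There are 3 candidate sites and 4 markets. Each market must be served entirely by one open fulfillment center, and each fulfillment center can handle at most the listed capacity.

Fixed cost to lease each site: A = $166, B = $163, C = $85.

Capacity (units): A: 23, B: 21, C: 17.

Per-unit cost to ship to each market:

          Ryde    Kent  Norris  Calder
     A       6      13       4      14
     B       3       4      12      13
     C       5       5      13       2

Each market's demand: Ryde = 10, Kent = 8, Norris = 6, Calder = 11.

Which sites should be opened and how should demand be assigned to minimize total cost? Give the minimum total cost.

Open {B, C}: Ryde→B 3·10=30, Kent→B 4·8=32, Norris→C 13·6=78, Calder→C 2·11=22.
Loads: B carries 18/21, C carries 17/17. Service 162; fixed 248; total 410.
Next best feasible plan costs 515.

Minimum total cost: 410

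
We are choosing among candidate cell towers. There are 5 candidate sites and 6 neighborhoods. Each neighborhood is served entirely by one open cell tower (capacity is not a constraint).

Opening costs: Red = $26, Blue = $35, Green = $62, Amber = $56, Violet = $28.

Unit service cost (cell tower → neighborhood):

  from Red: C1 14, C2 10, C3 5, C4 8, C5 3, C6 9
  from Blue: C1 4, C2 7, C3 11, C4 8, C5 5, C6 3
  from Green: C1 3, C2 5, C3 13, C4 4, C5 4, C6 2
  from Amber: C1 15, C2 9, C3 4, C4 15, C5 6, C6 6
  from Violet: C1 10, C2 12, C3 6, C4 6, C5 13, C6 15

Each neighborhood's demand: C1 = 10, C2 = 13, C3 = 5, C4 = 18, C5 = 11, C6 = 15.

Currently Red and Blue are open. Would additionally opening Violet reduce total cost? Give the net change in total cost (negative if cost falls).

Current service cost with {Red, Blue}: 378.
Adding Violet: each neighborhood re-picks its cheapest; new service cost 342, saving 36.
Extra fixed cost: 28. Net change = 28 − 36 = -8.
(Totals: 439 → 431.)

Yes — net change −8 (cost falls by 8).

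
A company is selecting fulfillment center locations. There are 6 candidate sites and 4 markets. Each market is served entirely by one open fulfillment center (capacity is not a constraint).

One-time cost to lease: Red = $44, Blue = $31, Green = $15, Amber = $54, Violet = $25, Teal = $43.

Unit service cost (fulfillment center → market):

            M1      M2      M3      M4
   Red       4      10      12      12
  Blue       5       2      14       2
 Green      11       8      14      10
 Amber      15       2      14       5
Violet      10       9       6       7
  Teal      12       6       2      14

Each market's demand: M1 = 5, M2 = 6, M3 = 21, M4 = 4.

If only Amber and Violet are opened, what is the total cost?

Each market is assigned to its cheapest site among the open ones.
{Amber, Violet}: M1→Violet 10·5=50, M2→Amber 2·6=12, M3→Violet 6·21=126, M4→Amber 5·4=20. Service 208; fixed 79; total 287.

Total cost: 287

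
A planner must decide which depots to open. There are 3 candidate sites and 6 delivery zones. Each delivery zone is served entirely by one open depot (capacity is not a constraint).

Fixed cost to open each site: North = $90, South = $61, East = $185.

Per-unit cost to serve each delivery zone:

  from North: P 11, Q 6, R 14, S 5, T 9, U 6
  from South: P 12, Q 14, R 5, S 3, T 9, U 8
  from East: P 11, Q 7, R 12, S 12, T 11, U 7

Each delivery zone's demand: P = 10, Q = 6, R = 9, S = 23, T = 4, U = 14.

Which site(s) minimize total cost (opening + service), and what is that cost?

For any fixed open set, each delivery zone goes to its cheapest open site; total = fixed + service.
{South}: P→South 12·10=120, Q→South 14·6=84, R→South 5·9=45, S→South 3·23=69, T→South 9·4=36, U→South 8·14=112. Service 466; fixed 61; total 527.
{North, South}: service 380 + fixed 151 = 531
{North}: service 507 + fixed 90 = 597
{North, South, East}: P→North 11·10=110, Q→North 6·6=36, R→South 5·9=45, S→South 3·23=69, T→North 9·4=36, U→North 6·14=84. Service 380; fixed 336; total 716.
No other subset beats 527.

Open South only; minimum total cost 527.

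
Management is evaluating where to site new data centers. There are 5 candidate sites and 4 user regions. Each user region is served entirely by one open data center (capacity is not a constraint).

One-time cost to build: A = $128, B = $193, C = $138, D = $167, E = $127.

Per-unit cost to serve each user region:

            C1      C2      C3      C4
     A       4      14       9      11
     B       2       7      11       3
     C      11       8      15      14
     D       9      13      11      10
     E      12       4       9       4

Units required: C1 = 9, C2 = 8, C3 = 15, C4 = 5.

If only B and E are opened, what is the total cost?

Total cost: 520

Each user region is assigned to its cheapest site among the open ones.
{B, E}: C1→B 2·9=18, C2→E 4·8=32, C3→E 9·15=135, C4→B 3·5=15. Service 200; fixed 320; total 520.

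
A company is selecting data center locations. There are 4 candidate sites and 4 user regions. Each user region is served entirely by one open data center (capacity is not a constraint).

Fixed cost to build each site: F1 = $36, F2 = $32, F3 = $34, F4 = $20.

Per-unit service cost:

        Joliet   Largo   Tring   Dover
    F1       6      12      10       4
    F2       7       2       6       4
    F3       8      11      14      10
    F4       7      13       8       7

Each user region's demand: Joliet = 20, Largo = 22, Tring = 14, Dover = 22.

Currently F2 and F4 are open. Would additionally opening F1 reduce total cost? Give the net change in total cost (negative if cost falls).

Current service cost with {F2, F4}: 356.
Adding F1: each user region re-picks its cheapest; new service cost 336, saving 20.
Extra fixed cost: 36. Net change = 36 − 20 = 16.
(Totals: 408 → 424.)

No — net change +16 (cost rises by 16).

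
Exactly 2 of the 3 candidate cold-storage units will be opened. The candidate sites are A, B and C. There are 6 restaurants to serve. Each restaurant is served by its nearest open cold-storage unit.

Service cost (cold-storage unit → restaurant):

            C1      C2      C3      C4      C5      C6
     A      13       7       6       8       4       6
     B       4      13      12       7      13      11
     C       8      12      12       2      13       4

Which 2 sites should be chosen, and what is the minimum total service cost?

Choose A and C; total service cost 31.

With exactly 2 open, each restaurant uses its cheapest among the chosen.
{A, C}: C1→C 8, C2→A 7, C3→A 6, C4→C 2, C5→A 4, C6→C 4. Service cost 31.
{A, B}: service cost 34
{B, C}: service cost 47
Among all 3 size-2 choices, {A, C} is lowest.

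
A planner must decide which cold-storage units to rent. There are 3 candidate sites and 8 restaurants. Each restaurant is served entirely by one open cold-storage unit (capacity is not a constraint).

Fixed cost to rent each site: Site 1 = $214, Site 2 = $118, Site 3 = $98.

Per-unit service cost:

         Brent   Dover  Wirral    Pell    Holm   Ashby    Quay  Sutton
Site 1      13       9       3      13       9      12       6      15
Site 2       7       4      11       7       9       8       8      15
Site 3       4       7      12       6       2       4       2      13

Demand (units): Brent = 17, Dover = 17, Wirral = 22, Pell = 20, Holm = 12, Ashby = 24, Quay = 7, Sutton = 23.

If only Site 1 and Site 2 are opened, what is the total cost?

Total cost: 1412

Each restaurant is assigned to its cheapest site among the open ones.
{Site 1, Site 2}: Brent→Site 2 7·17=119, Dover→Site 2 4·17=68, Wirral→Site 1 3·22=66, Pell→Site 2 7·20=140, Holm→Site 1 9·12=108, Ashby→Site 2 8·24=192, Quay→Site 1 6·7=42, Sutton→Site 1 15·23=345. Service 1080; fixed 332; total 1412.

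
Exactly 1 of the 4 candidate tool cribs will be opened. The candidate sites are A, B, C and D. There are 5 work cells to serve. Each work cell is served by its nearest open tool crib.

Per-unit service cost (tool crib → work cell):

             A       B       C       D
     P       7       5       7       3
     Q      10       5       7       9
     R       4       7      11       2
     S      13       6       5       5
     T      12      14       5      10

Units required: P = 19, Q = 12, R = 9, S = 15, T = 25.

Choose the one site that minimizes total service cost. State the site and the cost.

Choose D only; total service cost 508.

With exactly 1 open, each work cell uses its cheapest among the chosen.
{D}: P→D 3·19=57, Q→D 9·12=108, R→D 2·9=18, S→D 5·15=75, T→D 10·25=250. Service cost 508.
{C}: service cost 516
{B}: service cost 658
Among all 4 size-1 choices, {D} is lowest.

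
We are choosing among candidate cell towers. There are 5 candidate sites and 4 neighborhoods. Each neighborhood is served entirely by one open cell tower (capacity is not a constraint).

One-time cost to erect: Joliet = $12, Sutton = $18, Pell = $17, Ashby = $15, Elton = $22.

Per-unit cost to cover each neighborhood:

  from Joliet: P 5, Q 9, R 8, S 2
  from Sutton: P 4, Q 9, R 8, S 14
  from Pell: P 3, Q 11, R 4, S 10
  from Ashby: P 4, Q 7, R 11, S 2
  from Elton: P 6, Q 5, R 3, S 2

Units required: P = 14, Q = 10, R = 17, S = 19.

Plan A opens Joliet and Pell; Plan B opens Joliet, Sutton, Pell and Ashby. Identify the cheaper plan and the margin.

Plan A: {Joliet, Pell}: P→Pell 3·14=42, Q→Joliet 9·10=90, R→Pell 4·17=68, S→Joliet 2·19=38. Service 238; fixed 29; total 267.
Plan B: {Joliet, Sutton, Pell, Ashby}: P→Pell 3·14=42, Q→Ashby 7·10=70, R→Pell 4·17=68, S→Joliet 2·19=38. Service 218; fixed 62; total 280.
Difference: |267 − 280| = 13.

Plan A is cheaper by 13.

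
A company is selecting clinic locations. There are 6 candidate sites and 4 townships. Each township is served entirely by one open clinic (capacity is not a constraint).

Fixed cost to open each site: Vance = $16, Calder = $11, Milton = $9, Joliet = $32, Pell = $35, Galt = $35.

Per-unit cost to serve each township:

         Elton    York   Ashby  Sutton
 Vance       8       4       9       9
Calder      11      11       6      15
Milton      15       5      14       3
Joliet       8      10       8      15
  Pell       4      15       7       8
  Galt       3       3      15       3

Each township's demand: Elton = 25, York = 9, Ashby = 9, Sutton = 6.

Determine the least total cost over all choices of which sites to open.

For any fixed open set, each township goes to its cheapest open site; total = fixed + service.
{Calder, Galt}: Elton→Galt 3·25=75, York→Galt 3·9=27, Ashby→Calder 6·9=54, Sutton→Galt 3·6=18. Service 174; fixed 46; total 220.
{Calder, Milton, Galt}: service 174 + fixed 55 = 229
{Vance, Calder, Galt}: service 174 + fixed 62 = 236
{Vance, Calder, Milton, Joliet, Pell, Galt}: service 174 + fixed 138 = 312
No other subset beats 220.

Minimum total cost: 220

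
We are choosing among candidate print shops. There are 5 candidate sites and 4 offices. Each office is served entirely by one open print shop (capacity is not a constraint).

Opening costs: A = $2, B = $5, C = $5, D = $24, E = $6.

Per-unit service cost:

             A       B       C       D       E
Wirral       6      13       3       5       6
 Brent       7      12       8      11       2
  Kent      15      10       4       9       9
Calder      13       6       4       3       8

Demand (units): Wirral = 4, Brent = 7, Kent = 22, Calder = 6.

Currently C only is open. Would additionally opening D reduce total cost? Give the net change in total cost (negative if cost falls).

No — net change +18 (cost rises by 18).

Current service cost with {C}: 180.
Adding D: each office re-picks its cheapest; new service cost 174, saving 6.
Extra fixed cost: 24. Net change = 24 − 6 = 18.
(Totals: 185 → 203.)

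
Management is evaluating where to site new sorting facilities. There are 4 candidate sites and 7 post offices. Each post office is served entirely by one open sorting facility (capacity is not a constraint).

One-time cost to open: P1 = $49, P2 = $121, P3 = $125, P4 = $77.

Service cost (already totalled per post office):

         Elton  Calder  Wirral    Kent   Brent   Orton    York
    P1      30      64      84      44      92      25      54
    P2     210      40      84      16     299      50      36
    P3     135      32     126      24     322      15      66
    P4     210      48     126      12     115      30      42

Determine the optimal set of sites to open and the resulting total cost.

Open P1 only; minimum total cost 442.

For any fixed open set, each post office goes to its cheapest open site; total = fixed + service.
{P1}: Elton→P1 30, Calder→P1 64, Wirral→P1 84, Kent→P1 44, Brent→P1 92, Orton→P1 25, York→P1 54. Service 393; fixed 49; total 442.
{P1, P4}: service 333 + fixed 126 = 459
{P1, P2}: service 323 + fixed 170 = 493
{P1, P2, P3, P4}: Elton→P1 30, Calder→P3 32, Wirral→P1 84, Kent→P4 12, Brent→P1 92, Orton→P3 15, York→P2 36. Service 301; fixed 372; total 673.
(All 15 nonempty subsets were checked; P1 only is lowest.)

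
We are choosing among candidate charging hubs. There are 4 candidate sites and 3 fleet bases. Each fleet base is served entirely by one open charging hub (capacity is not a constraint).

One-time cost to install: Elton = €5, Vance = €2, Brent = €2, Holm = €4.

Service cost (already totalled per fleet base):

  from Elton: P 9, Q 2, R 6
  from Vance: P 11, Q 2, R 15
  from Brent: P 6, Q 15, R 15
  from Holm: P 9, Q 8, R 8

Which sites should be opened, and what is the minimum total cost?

For any fixed open set, each fleet base goes to its cheapest open site; total = fixed + service.
{Elton, Brent}: P→Brent 6, Q→Elton 2, R→Elton 6. Service 14; fixed 7; total 21.
{Elton}: service 17 + fixed 5 = 22
{Elton, Vance, Brent}: service 14 + fixed 9 = 23
{Elton, Vance, Brent, Holm}: P→Brent 6, Q→Elton 2, R→Elton 6. Service 14; fixed 13; total 27.
No other subset beats 21.

Open Elton and Brent; minimum total cost 21.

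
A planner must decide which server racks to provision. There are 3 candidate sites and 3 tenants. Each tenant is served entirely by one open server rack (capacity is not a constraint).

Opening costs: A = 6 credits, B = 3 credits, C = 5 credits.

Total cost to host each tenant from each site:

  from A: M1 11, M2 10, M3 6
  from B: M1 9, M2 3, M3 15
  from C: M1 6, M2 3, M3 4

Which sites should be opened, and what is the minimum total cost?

Open C only; minimum total cost 18.

For any fixed open set, each tenant goes to its cheapest open site; total = fixed + service.
{C}: M1→C 6, M2→C 3, M3→C 4. Service 13; fixed 5; total 18.
{B, C}: M1→C 6, M2→B 3, M3→C 4. Service 13; fixed 8; total 21.
{A, C}: M1→C 6, M2→C 3, M3→C 4. Service 13; fixed 11; total 24.
{A, B, C}: M1→C 6, M2→B 3, M3→C 4. Service 13; fixed 14; total 27.
No other subset beats 18.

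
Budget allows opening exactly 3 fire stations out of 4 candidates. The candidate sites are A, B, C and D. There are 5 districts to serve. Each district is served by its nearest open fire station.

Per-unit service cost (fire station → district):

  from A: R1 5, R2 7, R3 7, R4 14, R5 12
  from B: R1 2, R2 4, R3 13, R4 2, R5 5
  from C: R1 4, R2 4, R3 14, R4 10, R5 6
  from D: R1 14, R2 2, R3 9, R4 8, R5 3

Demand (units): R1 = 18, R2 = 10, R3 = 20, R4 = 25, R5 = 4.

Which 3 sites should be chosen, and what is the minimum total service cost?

Choose A, B and D; total service cost 258.

With exactly 3 open, each district uses its cheapest among the chosen.
{A, B, D}: R1→B 2·18=36, R2→D 2·10=20, R3→A 7·20=140, R4→B 2·25=50, R5→D 3·4=12. Service cost 258.
{A, B, C}: service cost 286
{B, C, D}: service cost 298
Among all 4 size-3 choices, {A, B, D} is lowest.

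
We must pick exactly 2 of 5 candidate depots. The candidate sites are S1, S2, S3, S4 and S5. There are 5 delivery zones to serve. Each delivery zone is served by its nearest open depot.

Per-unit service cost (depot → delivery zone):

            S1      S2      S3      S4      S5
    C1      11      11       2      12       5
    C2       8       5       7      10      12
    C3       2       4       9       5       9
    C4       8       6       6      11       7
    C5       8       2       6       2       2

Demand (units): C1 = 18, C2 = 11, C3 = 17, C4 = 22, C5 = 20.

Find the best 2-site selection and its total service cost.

Choose S2 and S3; total service cost 331.

With exactly 2 open, each delivery zone uses its cheapest among the chosen.
{S2, S3}: C1→S3 2·18=36, C2→S2 5·11=55, C3→S2 4·17=68, C4→S2 6·22=132, C5→S2 2·20=40. Service cost 331.
{S3, S4}: service cost 370
{S2, S5}: service cost 385
Among all 10 size-2 choices, {S2, S3} is lowest.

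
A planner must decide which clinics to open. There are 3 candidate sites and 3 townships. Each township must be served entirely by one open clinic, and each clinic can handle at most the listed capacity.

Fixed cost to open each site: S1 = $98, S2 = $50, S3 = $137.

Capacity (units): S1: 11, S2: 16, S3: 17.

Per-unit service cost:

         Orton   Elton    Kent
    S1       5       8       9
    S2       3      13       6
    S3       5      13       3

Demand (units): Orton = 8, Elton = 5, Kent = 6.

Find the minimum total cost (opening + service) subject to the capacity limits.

Minimum total cost: 248

Open {S1, S2}: Orton→S2 3·8=24, Elton→S1 8·5=40, Kent→S2 6·6=36.
Loads: S1 carries 5/11, S2 carries 14/16. Service 100; fixed 148; total 248.
Next best feasible plan costs 266.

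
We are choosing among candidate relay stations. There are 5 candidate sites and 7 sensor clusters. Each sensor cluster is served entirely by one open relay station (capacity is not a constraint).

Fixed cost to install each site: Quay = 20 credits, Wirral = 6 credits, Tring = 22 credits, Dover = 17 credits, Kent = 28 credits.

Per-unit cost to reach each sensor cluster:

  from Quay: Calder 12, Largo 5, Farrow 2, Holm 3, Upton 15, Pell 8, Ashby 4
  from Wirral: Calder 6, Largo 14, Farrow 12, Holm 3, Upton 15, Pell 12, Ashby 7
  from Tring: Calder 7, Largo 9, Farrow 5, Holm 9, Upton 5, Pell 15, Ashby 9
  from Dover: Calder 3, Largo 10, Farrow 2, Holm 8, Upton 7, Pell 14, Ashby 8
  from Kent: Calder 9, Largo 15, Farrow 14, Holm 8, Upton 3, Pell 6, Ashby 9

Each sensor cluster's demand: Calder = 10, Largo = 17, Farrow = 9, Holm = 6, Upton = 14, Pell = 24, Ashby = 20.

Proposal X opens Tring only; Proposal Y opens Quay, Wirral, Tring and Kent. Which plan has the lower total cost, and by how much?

Proposal X: {Tring}: Calder→Tring 7·10=70, Largo→Tring 9·17=153, Farrow→Tring 5·9=45, Holm→Tring 9·6=54, Upton→Tring 5·14=70, Pell→Tring 15·24=360, Ashby→Tring 9·20=180. Service 932; fixed 22; total 954.
Proposal Y: {Quay, Wirral, Tring, Kent}: Calder→Wirral 6·10=60, Largo→Quay 5·17=85, Farrow→Quay 2·9=18, Holm→Quay 3·6=18, Upton→Kent 3·14=42, Pell→Kent 6·24=144, Ashby→Quay 4·20=80. Service 447; fixed 76; total 523.
Difference: |954 − 523| = 431.

Proposal Y is cheaper by 431.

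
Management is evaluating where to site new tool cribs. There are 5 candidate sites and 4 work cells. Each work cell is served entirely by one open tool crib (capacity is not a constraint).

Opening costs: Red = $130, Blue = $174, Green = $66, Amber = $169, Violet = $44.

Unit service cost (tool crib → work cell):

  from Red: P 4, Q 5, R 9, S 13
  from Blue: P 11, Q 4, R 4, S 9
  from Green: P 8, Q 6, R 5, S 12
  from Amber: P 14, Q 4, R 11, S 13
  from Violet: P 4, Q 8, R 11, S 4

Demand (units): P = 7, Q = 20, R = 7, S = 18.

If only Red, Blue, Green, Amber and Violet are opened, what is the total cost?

Total cost: 791

Each work cell is assigned to its cheapest site among the open ones.
{Red, Blue, Green, Amber, Violet}: P→Red 4·7=28, Q→Blue 4·20=80, R→Blue 4·7=28, S→Violet 4·18=72. Service 208; fixed 583; total 791.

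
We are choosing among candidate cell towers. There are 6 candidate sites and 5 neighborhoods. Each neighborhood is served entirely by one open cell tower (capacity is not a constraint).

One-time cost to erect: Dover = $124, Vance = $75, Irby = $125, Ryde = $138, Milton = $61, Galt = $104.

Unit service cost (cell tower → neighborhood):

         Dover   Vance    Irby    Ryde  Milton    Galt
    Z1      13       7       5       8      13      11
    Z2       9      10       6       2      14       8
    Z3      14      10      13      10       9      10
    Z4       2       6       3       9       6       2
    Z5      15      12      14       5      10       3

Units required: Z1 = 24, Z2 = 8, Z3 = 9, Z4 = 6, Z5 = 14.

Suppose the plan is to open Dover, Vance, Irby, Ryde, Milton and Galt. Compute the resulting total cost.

Each neighborhood is assigned to its cheapest site among the open ones.
{Dover, Vance, Irby, Ryde, Milton, Galt}: Z1→Irby 5·24=120, Z2→Ryde 2·8=16, Z3→Milton 9·9=81, Z4→Dover 2·6=12, Z5→Galt 3·14=42. Service 271; fixed 627; total 898.

Total cost: 898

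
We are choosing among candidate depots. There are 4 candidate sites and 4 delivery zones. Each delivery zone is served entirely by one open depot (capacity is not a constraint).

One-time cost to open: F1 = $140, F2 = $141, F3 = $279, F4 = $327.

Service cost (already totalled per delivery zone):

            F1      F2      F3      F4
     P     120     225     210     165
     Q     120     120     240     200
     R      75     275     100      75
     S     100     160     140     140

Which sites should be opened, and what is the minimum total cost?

For any fixed open set, each delivery zone goes to its cheapest open site; total = fixed + service.
{F1}: P→F1 120, Q→F1 120, R→F1 75, S→F1 100. Service 415; fixed 140; total 555.
{F1, F2}: P→F1 120, Q→F1 120, R→F1 75, S→F1 100. Service 415; fixed 281; total 696.
{F1, F3}: service 415 + fixed 419 = 834
{F1, F2, F3, F4}: P→F1 120, Q→F1 120, R→F1 75, S→F1 100. Service 415; fixed 887; total 1302.
No other subset beats 555.

Open F1 only; minimum total cost 555.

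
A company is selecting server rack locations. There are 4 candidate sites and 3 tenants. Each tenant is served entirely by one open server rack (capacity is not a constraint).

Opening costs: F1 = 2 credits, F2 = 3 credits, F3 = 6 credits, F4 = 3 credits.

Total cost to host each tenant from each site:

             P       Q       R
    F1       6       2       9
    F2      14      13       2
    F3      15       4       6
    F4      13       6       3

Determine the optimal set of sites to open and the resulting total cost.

Open F1 and F2; minimum total cost 15.

For any fixed open set, each tenant goes to its cheapest open site; total = fixed + service.
{F1, F2}: P→F1 6, Q→F1 2, R→F2 2. Service 10; fixed 5; total 15.
{F1, F4}: service 11 + fixed 5 = 16
{F1, F2, F4}: P→F1 6, Q→F1 2, R→F2 2. Service 10; fixed 8; total 18.
{F1, F2, F3, F4}: service 10 + fixed 14 = 24
(All 15 nonempty subsets were checked; F1 and F2 is lowest.)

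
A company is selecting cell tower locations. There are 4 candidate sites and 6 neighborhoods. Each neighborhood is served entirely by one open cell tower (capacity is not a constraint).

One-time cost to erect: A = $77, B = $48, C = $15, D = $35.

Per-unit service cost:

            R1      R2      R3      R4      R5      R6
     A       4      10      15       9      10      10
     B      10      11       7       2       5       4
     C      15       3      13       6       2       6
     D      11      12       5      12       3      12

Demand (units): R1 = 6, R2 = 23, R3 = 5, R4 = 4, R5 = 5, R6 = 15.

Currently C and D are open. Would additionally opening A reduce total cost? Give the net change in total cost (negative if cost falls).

Current service cost with {C, D}: 284.
Adding A: each neighborhood re-picks its cheapest; new service cost 242, saving 42.
Extra fixed cost: 77. Net change = 77 − 42 = 35.
(Totals: 334 → 369.)

No — net change +35 (cost rises by 35).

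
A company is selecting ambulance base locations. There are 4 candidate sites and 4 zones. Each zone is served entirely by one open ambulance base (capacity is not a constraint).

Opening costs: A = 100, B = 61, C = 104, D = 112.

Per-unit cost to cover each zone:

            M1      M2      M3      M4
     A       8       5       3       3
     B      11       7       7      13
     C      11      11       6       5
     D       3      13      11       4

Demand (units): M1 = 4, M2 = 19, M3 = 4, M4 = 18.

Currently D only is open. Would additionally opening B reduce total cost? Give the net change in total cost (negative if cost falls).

Current service cost with {D}: 375.
Adding B: each zone re-picks its cheapest; new service cost 245, saving 130.
Extra fixed cost: 61. Net change = 61 − 130 = -69.
(Totals: 487 → 418.)

Yes — net change −69 (cost falls by 69).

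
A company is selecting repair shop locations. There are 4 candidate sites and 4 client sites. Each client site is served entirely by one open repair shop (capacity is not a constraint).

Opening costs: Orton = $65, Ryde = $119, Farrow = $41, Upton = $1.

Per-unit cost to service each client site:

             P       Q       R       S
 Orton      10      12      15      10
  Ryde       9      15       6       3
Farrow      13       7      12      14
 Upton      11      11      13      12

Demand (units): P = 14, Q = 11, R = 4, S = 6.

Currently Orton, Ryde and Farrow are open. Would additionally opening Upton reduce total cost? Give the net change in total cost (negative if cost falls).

Current service cost with {Orton, Ryde, Farrow}: 245.
Adding Upton: each client site re-picks its cheapest; new service cost 245, saving 0.
Extra fixed cost: 1. Net change = 1 − 0 = 1.
(Totals: 470 → 471.)

No — net change +1 (cost rises by 1).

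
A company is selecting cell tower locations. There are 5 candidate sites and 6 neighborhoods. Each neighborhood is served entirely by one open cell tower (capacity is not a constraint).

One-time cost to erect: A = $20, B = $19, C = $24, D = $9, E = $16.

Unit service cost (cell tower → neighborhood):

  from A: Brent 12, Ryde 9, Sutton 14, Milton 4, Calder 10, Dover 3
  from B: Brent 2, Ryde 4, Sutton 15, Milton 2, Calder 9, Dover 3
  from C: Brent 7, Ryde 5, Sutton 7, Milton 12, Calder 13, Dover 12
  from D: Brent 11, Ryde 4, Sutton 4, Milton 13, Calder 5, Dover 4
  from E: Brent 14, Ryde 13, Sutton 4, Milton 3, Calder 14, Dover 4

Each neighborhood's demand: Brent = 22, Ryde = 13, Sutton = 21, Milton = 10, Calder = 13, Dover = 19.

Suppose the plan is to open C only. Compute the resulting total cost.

Total cost: 907

Each neighborhood is assigned to its cheapest site among the open ones.
{C}: Brent→C 7·22=154, Ryde→C 5·13=65, Sutton→C 7·21=147, Milton→C 12·10=120, Calder→C 13·13=169, Dover→C 12·19=228. Service 883; fixed 24; total 907.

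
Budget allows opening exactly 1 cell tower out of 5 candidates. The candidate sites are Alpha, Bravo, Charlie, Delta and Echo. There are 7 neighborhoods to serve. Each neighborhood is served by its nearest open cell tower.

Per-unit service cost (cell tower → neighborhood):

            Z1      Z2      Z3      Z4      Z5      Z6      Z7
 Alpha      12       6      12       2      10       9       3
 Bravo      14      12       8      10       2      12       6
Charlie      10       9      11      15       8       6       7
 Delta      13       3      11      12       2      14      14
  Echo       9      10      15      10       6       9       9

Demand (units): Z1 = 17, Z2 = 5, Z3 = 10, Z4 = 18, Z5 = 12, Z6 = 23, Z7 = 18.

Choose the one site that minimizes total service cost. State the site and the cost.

Choose Alpha only; total service cost 771.

With exactly 1 open, each neighborhood uses its cheapest among the chosen.
{Alpha}: Z1→Alpha 12·17=204, Z2→Alpha 6·5=30, Z3→Alpha 12·10=120, Z4→Alpha 2·18=36, Z5→Alpha 10·12=120, Z6→Alpha 9·23=207, Z7→Alpha 3·18=54. Service cost 771.
{Charlie}: service cost 955
{Bravo}: service cost 966
Among all 5 size-1 choices, {Alpha} is lowest.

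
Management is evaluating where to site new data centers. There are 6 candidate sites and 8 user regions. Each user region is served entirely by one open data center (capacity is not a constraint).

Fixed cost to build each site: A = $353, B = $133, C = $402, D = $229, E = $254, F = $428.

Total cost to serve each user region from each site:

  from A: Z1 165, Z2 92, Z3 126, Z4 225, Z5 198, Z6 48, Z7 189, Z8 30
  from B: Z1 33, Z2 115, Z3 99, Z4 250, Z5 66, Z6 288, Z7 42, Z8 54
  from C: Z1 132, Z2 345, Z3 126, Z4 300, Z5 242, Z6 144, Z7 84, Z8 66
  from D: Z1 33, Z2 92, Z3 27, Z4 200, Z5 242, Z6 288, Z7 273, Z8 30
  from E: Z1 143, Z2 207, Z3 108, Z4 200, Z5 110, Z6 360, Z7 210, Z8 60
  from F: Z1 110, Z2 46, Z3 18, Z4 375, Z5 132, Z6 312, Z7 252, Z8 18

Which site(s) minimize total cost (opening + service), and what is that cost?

Open B only; minimum total cost 1080.

For any fixed open set, each user region goes to its cheapest open site; total = fixed + service.
{B}: Z1→B 33, Z2→B 115, Z3→B 99, Z4→B 250, Z5→B 66, Z6→B 288, Z7→B 42, Z8→B 54. Service 947; fixed 133; total 1080.
{A, B}: Z1→B 33, Z2→A 92, Z3→B 99, Z4→A 225, Z5→B 66, Z6→A 48, Z7→B 42, Z8→A 30. Service 635; fixed 486; total 1121.
{B, D}: Z1→B 33, Z2→D 92, Z3→D 27, Z4→D 200, Z5→B 66, Z6→B 288, Z7→B 42, Z8→D 30. Service 778; fixed 362; total 1140.
{A, B, C, D, E, F}: Z1→B 33, Z2→F 46, Z3→F 18, Z4→D 200, Z5→B 66, Z6→A 48, Z7→B 42, Z8→F 18. Service 471; fixed 1799; total 2270.
No other subset beats 1080.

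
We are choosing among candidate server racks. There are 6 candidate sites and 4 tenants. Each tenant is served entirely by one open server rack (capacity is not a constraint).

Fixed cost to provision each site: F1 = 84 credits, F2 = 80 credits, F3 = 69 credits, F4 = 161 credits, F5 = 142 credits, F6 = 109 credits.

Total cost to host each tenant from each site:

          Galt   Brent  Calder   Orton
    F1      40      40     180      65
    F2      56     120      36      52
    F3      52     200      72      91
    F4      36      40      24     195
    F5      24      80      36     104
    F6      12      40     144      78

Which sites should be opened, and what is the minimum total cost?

Open F2 and F6; minimum total cost 329.

For any fixed open set, each tenant goes to its cheapest open site; total = fixed + service.
{F2, F6}: Galt→F6 12, Brent→F6 40, Calder→F2 36, Orton→F2 52. Service 140; fixed 189; total 329.
{F1, F2}: service 168 + fixed 164 = 332
{F2}: Galt→F2 56, Brent→F2 120, Calder→F2 36, Orton→F2 52. Service 264; fixed 80; total 344.
{F1, F2, F3, F4, F5, F6}: Galt→F6 12, Brent→F1 40, Calder→F4 24, Orton→F2 52. Service 128; fixed 645; total 773.
No other subset beats 329.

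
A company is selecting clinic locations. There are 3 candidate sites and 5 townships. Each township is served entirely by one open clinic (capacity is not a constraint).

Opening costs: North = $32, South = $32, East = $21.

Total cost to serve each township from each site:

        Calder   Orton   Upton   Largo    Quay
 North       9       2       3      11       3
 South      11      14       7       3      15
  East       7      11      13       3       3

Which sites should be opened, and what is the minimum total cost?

Open East only; minimum total cost 58.

For any fixed open set, each township goes to its cheapest open site; total = fixed + service.
{East}: Calder→East 7, Orton→East 11, Upton→East 13, Largo→East 3, Quay→East 3. Service 37; fixed 21; total 58.
{North}: service 28 + fixed 32 = 60
{North, East}: service 18 + fixed 53 = 71
{North, South, East}: service 18 + fixed 85 = 103
No other subset beats 58.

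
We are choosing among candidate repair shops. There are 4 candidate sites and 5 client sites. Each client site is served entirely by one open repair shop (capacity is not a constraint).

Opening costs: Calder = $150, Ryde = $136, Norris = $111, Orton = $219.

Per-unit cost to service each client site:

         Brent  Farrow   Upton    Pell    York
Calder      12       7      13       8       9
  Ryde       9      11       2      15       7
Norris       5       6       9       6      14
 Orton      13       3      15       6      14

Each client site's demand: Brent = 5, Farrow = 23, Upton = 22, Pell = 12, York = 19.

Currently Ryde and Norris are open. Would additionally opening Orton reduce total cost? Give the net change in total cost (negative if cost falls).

No — net change +150 (cost rises by 150).

Current service cost with {Ryde, Norris}: 412.
Adding Orton: each client site re-picks its cheapest; new service cost 343, saving 69.
Extra fixed cost: 219. Net change = 219 − 69 = 150.
(Totals: 659 → 809.)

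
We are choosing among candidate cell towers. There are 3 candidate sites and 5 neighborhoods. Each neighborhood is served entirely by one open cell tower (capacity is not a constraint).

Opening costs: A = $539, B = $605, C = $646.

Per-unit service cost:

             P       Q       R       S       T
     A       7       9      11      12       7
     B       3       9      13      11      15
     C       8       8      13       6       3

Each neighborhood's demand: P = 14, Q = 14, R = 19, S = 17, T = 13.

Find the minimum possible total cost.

For any fixed open set, each neighborhood goes to its cheapest open site; total = fixed + service.
{C}: P→C 8·14=112, Q→C 8·14=112, R→C 13·19=247, S→C 6·17=102, T→C 3·13=39. Service 612; fixed 646; total 1258.
{A}: service 728 + fixed 539 = 1267
{B}: P→B 3·14=42, Q→B 9·14=126, R→B 13·19=247, S→B 11·17=187, T→B 15·13=195. Service 797; fixed 605; total 1402.
{A, B, C}: P→B 3·14=42, Q→C 8·14=112, R→A 11·19=209, S→C 6·17=102, T→C 3·13=39. Service 504; fixed 1790; total 2294.
No other subset beats 1258.

Minimum total cost: 1258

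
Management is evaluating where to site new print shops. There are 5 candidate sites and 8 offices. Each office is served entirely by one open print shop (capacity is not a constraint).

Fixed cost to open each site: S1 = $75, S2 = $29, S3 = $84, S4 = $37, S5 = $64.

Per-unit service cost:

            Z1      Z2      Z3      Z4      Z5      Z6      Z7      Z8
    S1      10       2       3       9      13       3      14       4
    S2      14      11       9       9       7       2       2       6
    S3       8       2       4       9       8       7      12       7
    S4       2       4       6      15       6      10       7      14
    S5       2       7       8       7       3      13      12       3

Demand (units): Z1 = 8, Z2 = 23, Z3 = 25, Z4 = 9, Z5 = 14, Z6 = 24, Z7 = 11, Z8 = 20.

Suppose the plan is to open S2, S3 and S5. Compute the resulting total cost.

Total cost: 574

Each office is assigned to its cheapest site among the open ones.
{S2, S3, S5}: Z1→S5 2·8=16, Z2→S3 2·23=46, Z3→S3 4·25=100, Z4→S5 7·9=63, Z5→S5 3·14=42, Z6→S2 2·24=48, Z7→S2 2·11=22, Z8→S5 3·20=60. Service 397; fixed 177; total 574.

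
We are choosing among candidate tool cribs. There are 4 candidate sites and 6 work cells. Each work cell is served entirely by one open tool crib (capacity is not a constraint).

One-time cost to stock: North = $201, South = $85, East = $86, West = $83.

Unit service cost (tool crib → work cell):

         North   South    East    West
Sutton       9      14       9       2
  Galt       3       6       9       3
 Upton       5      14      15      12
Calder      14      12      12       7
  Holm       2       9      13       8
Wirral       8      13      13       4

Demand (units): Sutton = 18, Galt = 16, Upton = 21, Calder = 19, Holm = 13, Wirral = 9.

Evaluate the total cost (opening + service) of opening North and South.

Each work cell is assigned to its cheapest site among the open ones.
{North, South}: Sutton→North 9·18=162, Galt→North 3·16=48, Upton→North 5·21=105, Calder→South 12·19=228, Holm→North 2·13=26, Wirral→North 8·9=72. Service 641; fixed 286; total 927.

Total cost: 927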